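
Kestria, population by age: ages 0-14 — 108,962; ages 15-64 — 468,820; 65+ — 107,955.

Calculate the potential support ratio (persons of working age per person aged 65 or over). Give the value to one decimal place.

Potential support ratio: 4.3

Potential support ratio = 468,820 / 107,955 = 4.3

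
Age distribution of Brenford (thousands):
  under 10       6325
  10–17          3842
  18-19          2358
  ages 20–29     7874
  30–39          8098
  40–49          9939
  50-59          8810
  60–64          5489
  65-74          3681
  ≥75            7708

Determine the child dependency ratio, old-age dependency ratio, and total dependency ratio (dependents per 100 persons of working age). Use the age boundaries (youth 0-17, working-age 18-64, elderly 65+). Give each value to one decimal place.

Youth dependency ratio: 23.9
Old-age dependency ratio: 26.8
Total dependency ratio: 50.6

0–17: 6325 + 3842 = 10167
18–64: 2358 + 7874 + 8098 + 9939 + 8810 + 5489 = 42568
65+: 3681 + 7708 = 11389
Youth dependency ratio = 10167 / 42568 × 100 = 23.9
Old-age dependency ratio = 11389 / 42568 × 100 = 26.8
Total dependency ratio = (10167 + 11389) / 42568 × 100 = 21556 / 42568 × 100 = 50.6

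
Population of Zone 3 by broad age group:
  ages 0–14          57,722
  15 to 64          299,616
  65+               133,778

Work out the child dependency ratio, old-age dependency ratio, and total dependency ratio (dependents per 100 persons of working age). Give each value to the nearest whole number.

Youth dependency ratio: 19
Old-age dependency ratio: 45
Total dependency ratio: 64

Youth dependency ratio = 57,722 / 299,616 × 100 = 19
Old-age dependency ratio = 133,778 / 299,616 × 100 = 45
Total dependency ratio = (57,722 + 133,778) / 299,616 × 100 = 191,500 / 299,616 × 100 = 64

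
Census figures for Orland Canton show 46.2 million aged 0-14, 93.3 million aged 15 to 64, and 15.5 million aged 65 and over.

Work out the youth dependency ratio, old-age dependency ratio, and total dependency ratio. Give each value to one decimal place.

Youth dependency ratio: 49.5
Old-age dependency ratio: 16.6
Total dependency ratio: 66.1

Youth dependency ratio = 46.2 / 93.3 × 100 = 49.5
Old-age dependency ratio = 15.5 / 93.3 × 100 = 16.6
Total dependency ratio = (46.2 + 15.5) / 93.3 × 100 = 61.7 / 93.3 × 100 = 66.1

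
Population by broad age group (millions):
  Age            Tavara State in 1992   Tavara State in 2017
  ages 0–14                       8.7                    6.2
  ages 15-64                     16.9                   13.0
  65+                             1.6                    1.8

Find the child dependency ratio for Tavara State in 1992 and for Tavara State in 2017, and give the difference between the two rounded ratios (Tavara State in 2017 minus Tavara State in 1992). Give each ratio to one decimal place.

Tavara State in 1992: 8.7 / 16.9 × 100 = 51.5
Tavara State in 2017: 6.2 / 13.0 × 100 = 47.7

Tavara State in 1992: 51.5
Tavara State in 2017: 47.7
Difference: -3.8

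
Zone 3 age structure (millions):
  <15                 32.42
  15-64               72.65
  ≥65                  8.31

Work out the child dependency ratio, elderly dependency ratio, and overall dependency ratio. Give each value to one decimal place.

Youth dependency ratio: 44.6
Old-age dependency ratio: 11.4
Total dependency ratio: 56.1

Youth dependency ratio = 32.42 / 72.65 × 100 = 44.6
Old-age dependency ratio = 8.31 / 72.65 × 100 = 11.4
Total dependency ratio = (32.42 + 8.31) / 72.65 × 100 = 40.73 / 72.65 × 100 = 56.1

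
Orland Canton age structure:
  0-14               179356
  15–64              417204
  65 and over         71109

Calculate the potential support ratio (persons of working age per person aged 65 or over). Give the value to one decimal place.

Potential support ratio: 5.9

Potential support ratio = 417204 / 71109 = 5.9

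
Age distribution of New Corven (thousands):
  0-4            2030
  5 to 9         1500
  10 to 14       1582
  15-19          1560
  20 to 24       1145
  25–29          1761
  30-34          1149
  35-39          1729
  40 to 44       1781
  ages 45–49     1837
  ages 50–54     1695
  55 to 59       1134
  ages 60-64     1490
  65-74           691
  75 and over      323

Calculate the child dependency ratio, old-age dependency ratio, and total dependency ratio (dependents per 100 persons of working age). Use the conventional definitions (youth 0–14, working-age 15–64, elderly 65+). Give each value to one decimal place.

0–14: 2030 + 1500 + 1582 = 5112
15–64: 1560 + 1145 + 1761 + 1149 + 1729 + 1781 + 1837 + 1695 + 1134 + 1490 = 15281
65+: 691 + 323 = 1014
Youth dependency ratio = 5112 / 15281 × 100 = 33.5
Old-age dependency ratio = 1014 / 15281 × 100 = 6.6
Total dependency ratio = (5112 + 1014) / 15281 × 100 = 6126 / 15281 × 100 = 40.1

Youth dependency ratio: 33.5
Old-age dependency ratio: 6.6
Total dependency ratio: 40.1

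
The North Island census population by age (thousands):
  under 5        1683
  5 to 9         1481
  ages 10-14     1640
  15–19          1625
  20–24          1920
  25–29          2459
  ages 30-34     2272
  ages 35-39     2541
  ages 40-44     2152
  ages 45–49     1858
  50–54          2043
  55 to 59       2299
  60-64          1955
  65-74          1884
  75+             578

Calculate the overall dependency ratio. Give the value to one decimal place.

0–14: 1683 + 1481 + 1640 = 4804
15–64: 1625 + 1920 + 2459 + 2272 + 2541 + 2152 + 1858 + 2043 + 2299 + 1955 = 21124
65+: 1884 + 578 = 2462
Total dependency ratio = (4804 + 2462) / 21124 × 100 = 7266 / 21124 × 100 = 34.4

Total dependency ratio: 34.4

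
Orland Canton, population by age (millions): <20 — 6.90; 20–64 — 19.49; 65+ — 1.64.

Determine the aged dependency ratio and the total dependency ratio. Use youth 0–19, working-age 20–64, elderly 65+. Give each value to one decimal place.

Old-age dependency ratio = 1.64 / 19.49 × 100 = 8.4
Total dependency ratio = (6.90 + 1.64) / 19.49 × 100 = 8.54 / 19.49 × 100 = 43.8

Old-age dependency ratio: 8.4
Total dependency ratio: 43.8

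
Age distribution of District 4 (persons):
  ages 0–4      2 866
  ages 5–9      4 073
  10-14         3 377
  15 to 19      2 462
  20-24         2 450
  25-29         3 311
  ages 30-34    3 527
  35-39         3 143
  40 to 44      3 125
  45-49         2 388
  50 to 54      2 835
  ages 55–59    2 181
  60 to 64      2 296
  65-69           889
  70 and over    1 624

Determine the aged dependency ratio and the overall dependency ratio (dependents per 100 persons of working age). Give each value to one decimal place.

Old-age dependency ratio: 9.1
Total dependency ratio: 46.3

0–14: 2 866 + 4 073 + 3 377 = 10 316
15–64: 2 462 + 2 450 + 3 311 + 3 527 + 3 143 + 3 125 + 2 388 + 2 835 + 2 181 + 2 296 = 27 718
65+: 889 + 1 624 = 2 513
Old-age dependency ratio = 2 513 / 27 718 × 100 = 9.1
Total dependency ratio = (10 316 + 2 513) / 27 718 × 100 = 12 829 / 27 718 × 100 = 46.3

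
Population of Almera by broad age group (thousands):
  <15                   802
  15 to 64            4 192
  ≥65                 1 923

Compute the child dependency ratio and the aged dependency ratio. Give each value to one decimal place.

Youth dependency ratio = 802 / 4 192 × 100 = 19.1
Old-age dependency ratio = 1 923 / 4 192 × 100 = 45.9

Youth dependency ratio: 19.1
Old-age dependency ratio: 45.9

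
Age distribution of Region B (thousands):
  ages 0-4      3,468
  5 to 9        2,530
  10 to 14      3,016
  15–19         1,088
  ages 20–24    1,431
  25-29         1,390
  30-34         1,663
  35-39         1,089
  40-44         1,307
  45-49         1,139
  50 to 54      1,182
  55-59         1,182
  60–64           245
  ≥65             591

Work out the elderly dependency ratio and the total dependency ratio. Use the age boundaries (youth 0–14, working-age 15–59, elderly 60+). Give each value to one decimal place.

0–14: 3,468 + 2,530 + 3,016 = 9,014
15–59: 1,088 + 1,431 + 1,390 + 1,663 + 1,089 + 1,307 + 1,139 + 1,182 + 1,182 = 11,471
60+: 245 + 591 = 836
Old-age dependency ratio = 836 / 11,471 × 100 = 7.3
Total dependency ratio = (9,014 + 836) / 11,471 × 100 = 9,850 / 11,471 × 100 = 85.9

Old-age dependency ratio: 7.3
Total dependency ratio: 85.9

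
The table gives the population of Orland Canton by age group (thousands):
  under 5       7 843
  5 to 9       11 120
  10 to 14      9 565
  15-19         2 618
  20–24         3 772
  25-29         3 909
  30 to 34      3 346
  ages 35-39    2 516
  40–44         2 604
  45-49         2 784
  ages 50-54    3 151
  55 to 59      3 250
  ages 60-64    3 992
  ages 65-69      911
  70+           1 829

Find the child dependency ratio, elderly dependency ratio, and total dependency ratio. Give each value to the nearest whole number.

Youth dependency ratio: 89
Old-age dependency ratio: 9
Total dependency ratio: 98

0–14: 7 843 + 11 120 + 9 565 = 28 528
15–64: 2 618 + 3 772 + 3 909 + 3 346 + 2 516 + 2 604 + 2 784 + 3 151 + 3 250 + 3 992 = 31 942
65+: 911 + 1 829 = 2 740
Youth dependency ratio = 28 528 / 31 942 × 100 = 89
Old-age dependency ratio = 2 740 / 31 942 × 100 = 9
Total dependency ratio = (28 528 + 2 740) / 31 942 × 100 = 31 268 / 31 942 × 100 = 98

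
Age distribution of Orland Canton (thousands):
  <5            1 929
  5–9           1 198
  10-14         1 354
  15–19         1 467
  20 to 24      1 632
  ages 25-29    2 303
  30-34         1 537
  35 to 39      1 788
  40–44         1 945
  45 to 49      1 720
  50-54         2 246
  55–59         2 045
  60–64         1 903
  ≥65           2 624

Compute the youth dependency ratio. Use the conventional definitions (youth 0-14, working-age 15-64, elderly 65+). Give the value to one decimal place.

Youth dependency ratio: 24.1

0–14: 1 929 + 1 198 + 1 354 = 4 481
15–64: 1 467 + 1 632 + 2 303 + 1 537 + 1 788 + 1 945 + 1 720 + 2 246 + 2 045 + 1 903 = 18 586
65+: 2 624
Youth dependency ratio = 4 481 / 18 586 × 100 = 24.1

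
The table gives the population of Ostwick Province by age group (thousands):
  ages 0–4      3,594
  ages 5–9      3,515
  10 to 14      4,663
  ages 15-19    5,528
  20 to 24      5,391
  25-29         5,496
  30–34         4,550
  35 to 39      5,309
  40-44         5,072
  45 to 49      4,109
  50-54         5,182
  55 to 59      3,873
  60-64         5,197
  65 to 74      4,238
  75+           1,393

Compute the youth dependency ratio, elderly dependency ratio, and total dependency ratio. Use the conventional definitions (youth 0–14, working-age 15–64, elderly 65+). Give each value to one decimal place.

0–14: 3,594 + 3,515 + 4,663 = 11,772
15–64: 5,528 + 5,391 + 5,496 + 4,550 + 5,309 + 5,072 + 4,109 + 5,182 + 3,873 + 5,197 = 49,707
65+: 4,238 + 1,393 = 5,631
Youth dependency ratio = 11,772 / 49,707 × 100 = 23.7
Old-age dependency ratio = 5,631 / 49,707 × 100 = 11.3
Total dependency ratio = (11,772 + 5,631) / 49,707 × 100 = 17,403 / 49,707 × 100 = 35.0

Youth dependency ratio: 23.7
Old-age dependency ratio: 11.3
Total dependency ratio: 35.0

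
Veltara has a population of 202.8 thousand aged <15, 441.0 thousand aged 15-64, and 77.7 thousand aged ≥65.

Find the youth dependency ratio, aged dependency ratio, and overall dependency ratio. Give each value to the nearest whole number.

Youth dependency ratio: 46
Old-age dependency ratio: 18
Total dependency ratio: 64

Youth dependency ratio = 202.8 / 441.0 × 100 = 46
Old-age dependency ratio = 77.7 / 441.0 × 100 = 18
Total dependency ratio = (202.8 + 77.7) / 441.0 × 100 = 280.5 / 441.0 × 100 = 64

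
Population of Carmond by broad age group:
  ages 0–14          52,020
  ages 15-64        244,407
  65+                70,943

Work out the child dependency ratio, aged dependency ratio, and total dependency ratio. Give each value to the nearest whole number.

Youth dependency ratio = 52,020 / 244,407 × 100 = 21
Old-age dependency ratio = 70,943 / 244,407 × 100 = 29
Total dependency ratio = (52,020 + 70,943) / 244,407 × 100 = 122,963 / 244,407 × 100 = 50

Youth dependency ratio: 21
Old-age dependency ratio: 29
Total dependency ratio: 50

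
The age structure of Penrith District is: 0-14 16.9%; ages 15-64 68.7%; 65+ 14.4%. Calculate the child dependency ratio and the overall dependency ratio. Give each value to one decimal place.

Youth dependency ratio: 24.6
Total dependency ratio: 45.6

Youth dependency ratio = 16.9 / 68.7 × 100 = 24.6
Total dependency ratio = (16.9 + 14.4) / 68.7 × 100 = 31.3 / 68.7 × 100 = 45.6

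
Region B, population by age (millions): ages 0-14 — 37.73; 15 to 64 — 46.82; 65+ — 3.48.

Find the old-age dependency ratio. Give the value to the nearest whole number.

Old-age dependency ratio: 7

Old-age dependency ratio = 3.48 / 46.82 × 100 = 7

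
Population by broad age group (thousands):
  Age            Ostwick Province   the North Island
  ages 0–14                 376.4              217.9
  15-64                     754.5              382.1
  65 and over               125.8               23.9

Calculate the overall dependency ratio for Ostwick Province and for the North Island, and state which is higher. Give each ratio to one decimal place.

Ostwick Province: 66.6
the North Island: 63.3
Higher: Ostwick Province

Ostwick Province: (376.4 + 125.8) / 754.5 × 100 = 502.2 / 754.5 × 100 = 66.6
the North Island: (217.9 + 23.9) / 382.1 × 100 = 241.8 / 382.1 × 100 = 63.3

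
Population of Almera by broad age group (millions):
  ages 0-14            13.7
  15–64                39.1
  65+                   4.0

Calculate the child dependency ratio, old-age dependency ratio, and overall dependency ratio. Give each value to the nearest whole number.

Youth dependency ratio = 13.7 / 39.1 × 100 = 35
Old-age dependency ratio = 4.0 / 39.1 × 100 = 10
Total dependency ratio = (13.7 + 4.0) / 39.1 × 100 = 17.7 / 39.1 × 100 = 45

Youth dependency ratio: 35
Old-age dependency ratio: 10
Total dependency ratio: 45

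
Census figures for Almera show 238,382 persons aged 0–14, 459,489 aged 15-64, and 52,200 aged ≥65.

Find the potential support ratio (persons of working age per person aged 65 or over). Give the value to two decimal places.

Potential support ratio = 459,489 / 52,200 = 8.80

Potential support ratio: 8.80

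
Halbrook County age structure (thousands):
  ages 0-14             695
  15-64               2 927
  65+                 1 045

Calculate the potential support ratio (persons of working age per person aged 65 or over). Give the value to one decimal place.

Potential support ratio = 2 927 / 1 045 = 2.8

Potential support ratio: 2.8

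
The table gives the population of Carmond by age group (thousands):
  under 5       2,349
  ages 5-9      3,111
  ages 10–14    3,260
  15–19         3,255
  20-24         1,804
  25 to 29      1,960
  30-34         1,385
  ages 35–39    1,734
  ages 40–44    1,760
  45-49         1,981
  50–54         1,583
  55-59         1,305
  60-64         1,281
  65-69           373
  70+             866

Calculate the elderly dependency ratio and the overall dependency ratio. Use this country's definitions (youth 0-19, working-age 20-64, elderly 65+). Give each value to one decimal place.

0–19: 2,349 + 3,111 + 3,260 + 3,255 = 11,975
20–64: 1,804 + 1,960 + 1,385 + 1,734 + 1,760 + 1,981 + 1,583 + 1,305 + 1,281 = 14,793
65+: 373 + 866 = 1,239
Old-age dependency ratio = 1,239 / 14,793 × 100 = 8.4
Total dependency ratio = (11,975 + 1,239) / 14,793 × 100 = 13,214 / 14,793 × 100 = 89.3

Old-age dependency ratio: 8.4
Total dependency ratio: 89.3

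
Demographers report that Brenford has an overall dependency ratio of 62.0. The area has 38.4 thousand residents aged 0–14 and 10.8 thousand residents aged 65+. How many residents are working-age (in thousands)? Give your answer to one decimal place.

Total dependency ratio = (youth + elderly) / working-age × 100
62.0 = (38.4 + 10.8) / W × 100
⇒ 79.4

Working-age: 79.4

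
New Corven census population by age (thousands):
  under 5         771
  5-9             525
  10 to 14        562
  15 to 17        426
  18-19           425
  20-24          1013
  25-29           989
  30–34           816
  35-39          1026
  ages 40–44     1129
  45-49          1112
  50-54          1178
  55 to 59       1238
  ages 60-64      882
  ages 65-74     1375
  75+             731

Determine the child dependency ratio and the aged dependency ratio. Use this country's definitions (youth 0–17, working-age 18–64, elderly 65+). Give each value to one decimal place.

Youth dependency ratio: 23.3
Old-age dependency ratio: 21.5

0–17: 771 + 525 + 562 + 426 = 2284
18–64: 425 + 1013 + 989 + 816 + 1026 + 1129 + 1112 + 1178 + 1238 + 882 = 9808
65+: 1375 + 731 = 2106
Youth dependency ratio = 2284 / 9808 × 100 = 23.3
Old-age dependency ratio = 2106 / 9808 × 100 = 21.5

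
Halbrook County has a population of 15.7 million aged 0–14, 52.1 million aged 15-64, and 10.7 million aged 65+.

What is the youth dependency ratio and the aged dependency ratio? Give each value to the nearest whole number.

Youth dependency ratio: 30
Old-age dependency ratio: 21

Youth dependency ratio = 15.7 / 52.1 × 100 = 30
Old-age dependency ratio = 10.7 / 52.1 × 100 = 21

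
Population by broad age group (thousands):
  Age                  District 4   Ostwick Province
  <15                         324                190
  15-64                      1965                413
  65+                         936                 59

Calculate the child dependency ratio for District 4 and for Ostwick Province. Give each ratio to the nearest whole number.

District 4: 324 / 1965 × 100 = 16
Ostwick Province: 190 / 413 × 100 = 46

District 4: 16
Ostwick Province: 46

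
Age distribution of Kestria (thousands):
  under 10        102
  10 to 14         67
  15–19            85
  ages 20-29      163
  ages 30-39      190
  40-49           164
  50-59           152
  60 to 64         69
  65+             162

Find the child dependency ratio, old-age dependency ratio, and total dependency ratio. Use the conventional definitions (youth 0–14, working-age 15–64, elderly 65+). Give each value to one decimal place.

Youth dependency ratio: 20.5
Old-age dependency ratio: 19.7
Total dependency ratio: 40.2

0–14: 102 + 67 = 169
15–64: 85 + 163 + 190 + 164 + 152 + 69 = 823
65+: 162
Youth dependency ratio = 169 / 823 × 100 = 20.5
Old-age dependency ratio = 162 / 823 × 100 = 19.7
Total dependency ratio = (169 + 162) / 823 × 100 = 331 / 823 × 100 = 40.2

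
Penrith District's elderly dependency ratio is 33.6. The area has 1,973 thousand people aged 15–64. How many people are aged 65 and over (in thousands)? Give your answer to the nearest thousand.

Aged 65 and over: 663

Old-age dependency ratio = elderly / working-age × 100
33.6 = E / 1,973 × 100
⇒ 663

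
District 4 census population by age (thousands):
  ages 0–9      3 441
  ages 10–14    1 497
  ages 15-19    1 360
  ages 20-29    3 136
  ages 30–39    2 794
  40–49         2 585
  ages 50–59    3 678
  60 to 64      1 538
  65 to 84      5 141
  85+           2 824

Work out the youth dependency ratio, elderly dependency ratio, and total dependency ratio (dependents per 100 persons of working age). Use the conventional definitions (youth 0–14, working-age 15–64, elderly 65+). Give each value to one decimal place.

0–14: 3 441 + 1 497 = 4 938
15–64: 1 360 + 3 136 + 2 794 + 2 585 + 3 678 + 1 538 = 15 091
65+: 5 141 + 2 824 = 7 965
Youth dependency ratio = 4 938 / 15 091 × 100 = 32.7
Old-age dependency ratio = 7 965 / 15 091 × 100 = 52.8
Total dependency ratio = (4 938 + 7 965) / 15 091 × 100 = 12 903 / 15 091 × 100 = 85.5

Youth dependency ratio: 32.7
Old-age dependency ratio: 52.8
Total dependency ratio: 85.5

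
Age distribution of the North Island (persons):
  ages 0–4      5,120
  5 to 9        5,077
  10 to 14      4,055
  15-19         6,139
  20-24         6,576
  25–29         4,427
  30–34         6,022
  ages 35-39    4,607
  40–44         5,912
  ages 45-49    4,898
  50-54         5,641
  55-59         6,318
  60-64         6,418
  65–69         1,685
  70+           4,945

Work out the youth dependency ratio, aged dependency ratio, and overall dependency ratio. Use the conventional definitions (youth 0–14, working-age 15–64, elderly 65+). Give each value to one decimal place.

0–14: 5,120 + 5,077 + 4,055 = 14,252
15–64: 6,139 + 6,576 + 4,427 + 6,022 + 4,607 + 5,912 + 4,898 + 5,641 + 6,318 + 6,418 = 56,958
65+: 1,685 + 4,945 = 6,630
Youth dependency ratio = 14,252 / 56,958 × 100 = 25.0
Old-age dependency ratio = 6,630 / 56,958 × 100 = 11.6
Total dependency ratio = (14,252 + 6,630) / 56,958 × 100 = 20,882 / 56,958 × 100 = 36.7

Youth dependency ratio: 25.0
Old-age dependency ratio: 11.6
Total dependency ratio: 36.7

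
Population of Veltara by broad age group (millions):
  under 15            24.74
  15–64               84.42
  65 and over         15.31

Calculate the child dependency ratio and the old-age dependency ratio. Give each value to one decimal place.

Youth dependency ratio = 24.74 / 84.42 × 100 = 29.3
Old-age dependency ratio = 15.31 / 84.42 × 100 = 18.1

Youth dependency ratio: 29.3
Old-age dependency ratio: 18.1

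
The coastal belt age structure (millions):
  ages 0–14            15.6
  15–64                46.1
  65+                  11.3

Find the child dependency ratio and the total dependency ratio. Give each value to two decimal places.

Youth dependency ratio: 33.84
Total dependency ratio: 58.35

Youth dependency ratio = 15.6 / 46.1 × 100 = 33.84
Total dependency ratio = (15.6 + 11.3) / 46.1 × 100 = 26.9 / 46.1 × 100 = 58.35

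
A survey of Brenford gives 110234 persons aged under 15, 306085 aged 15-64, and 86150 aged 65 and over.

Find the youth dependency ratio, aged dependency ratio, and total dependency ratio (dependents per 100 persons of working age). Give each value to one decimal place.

Youth dependency ratio: 36.0
Old-age dependency ratio: 28.1
Total dependency ratio: 64.2

Youth dependency ratio = 110234 / 306085 × 100 = 36.0
Old-age dependency ratio = 86150 / 306085 × 100 = 28.1
Total dependency ratio = (110234 + 86150) / 306085 × 100 = 196384 / 306085 × 100 = 64.2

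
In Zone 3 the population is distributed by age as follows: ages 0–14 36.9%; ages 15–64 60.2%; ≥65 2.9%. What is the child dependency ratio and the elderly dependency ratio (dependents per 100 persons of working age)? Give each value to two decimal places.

Youth dependency ratio: 61.30
Old-age dependency ratio: 4.82

Youth dependency ratio = 36.9 / 60.2 × 100 = 61.30
Old-age dependency ratio = 2.9 / 60.2 × 100 = 4.82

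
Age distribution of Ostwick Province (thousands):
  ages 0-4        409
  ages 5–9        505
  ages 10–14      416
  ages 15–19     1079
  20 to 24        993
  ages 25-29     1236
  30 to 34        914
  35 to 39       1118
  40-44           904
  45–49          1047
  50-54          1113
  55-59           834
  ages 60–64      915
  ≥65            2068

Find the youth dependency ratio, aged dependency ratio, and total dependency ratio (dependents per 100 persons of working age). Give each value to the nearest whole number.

0–14: 409 + 505 + 416 = 1330
15–64: 1079 + 993 + 1236 + 914 + 1118 + 904 + 1047 + 1113 + 834 + 915 = 10153
65+: 2068
Youth dependency ratio = 1330 / 10153 × 100 = 13
Old-age dependency ratio = 2068 / 10153 × 100 = 20
Total dependency ratio = (1330 + 2068) / 10153 × 100 = 3398 / 10153 × 100 = 33

Youth dependency ratio: 13
Old-age dependency ratio: 20
Total dependency ratio: 33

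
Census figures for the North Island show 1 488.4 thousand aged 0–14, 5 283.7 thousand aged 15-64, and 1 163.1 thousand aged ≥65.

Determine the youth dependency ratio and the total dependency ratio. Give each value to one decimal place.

Youth dependency ratio = 1 488.4 / 5 283.7 × 100 = 28.2
Total dependency ratio = (1 488.4 + 1 163.1) / 5 283.7 × 100 = 2 651.5 / 5 283.7 × 100 = 50.2

Youth dependency ratio: 28.2
Total dependency ratio: 50.2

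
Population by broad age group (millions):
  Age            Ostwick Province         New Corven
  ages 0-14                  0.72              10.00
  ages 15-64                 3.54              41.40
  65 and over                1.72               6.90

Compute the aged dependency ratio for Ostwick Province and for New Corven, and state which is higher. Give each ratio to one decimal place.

Ostwick Province: 48.6
New Corven: 16.7
Higher: Ostwick Province

Ostwick Province: 1.72 / 3.54 × 100 = 48.6
New Corven: 6.90 / 41.40 × 100 = 16.7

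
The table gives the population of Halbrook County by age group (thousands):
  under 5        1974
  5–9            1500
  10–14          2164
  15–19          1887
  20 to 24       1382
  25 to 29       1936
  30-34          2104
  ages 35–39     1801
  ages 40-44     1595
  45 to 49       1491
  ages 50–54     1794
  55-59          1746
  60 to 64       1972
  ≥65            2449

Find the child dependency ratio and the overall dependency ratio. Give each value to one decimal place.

0–14: 1974 + 1500 + 2164 = 5638
15–64: 1887 + 1382 + 1936 + 2104 + 1801 + 1595 + 1491 + 1794 + 1746 + 1972 = 17708
65+: 2449
Youth dependency ratio = 5638 / 17708 × 100 = 31.8
Total dependency ratio = (5638 + 2449) / 17708 × 100 = 8087 / 17708 × 100 = 45.7

Youth dependency ratio: 31.8
Total dependency ratio: 45.7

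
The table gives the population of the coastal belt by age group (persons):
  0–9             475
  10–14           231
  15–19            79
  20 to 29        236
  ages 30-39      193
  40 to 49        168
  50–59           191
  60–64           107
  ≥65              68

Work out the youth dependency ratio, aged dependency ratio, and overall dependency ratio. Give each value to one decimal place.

Youth dependency ratio: 72.5
Old-age dependency ratio: 7.0
Total dependency ratio: 79.5

0–14: 475 + 231 = 706
15–64: 79 + 236 + 193 + 168 + 191 + 107 = 974
65+: 68
Youth dependency ratio = 706 / 974 × 100 = 72.5
Old-age dependency ratio = 68 / 974 × 100 = 7.0
Total dependency ratio = (706 + 68) / 974 × 100 = 774 / 974 × 100 = 79.5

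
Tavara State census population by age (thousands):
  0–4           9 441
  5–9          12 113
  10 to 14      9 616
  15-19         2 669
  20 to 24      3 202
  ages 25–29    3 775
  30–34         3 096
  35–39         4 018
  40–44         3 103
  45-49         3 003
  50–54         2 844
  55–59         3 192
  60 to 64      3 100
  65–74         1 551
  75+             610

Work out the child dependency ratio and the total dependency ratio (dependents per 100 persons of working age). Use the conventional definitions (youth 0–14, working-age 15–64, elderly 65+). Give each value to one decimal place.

Youth dependency ratio: 97.4
Total dependency ratio: 104.2

0–14: 9 441 + 12 113 + 9 616 = 31 170
15–64: 2 669 + 3 202 + 3 775 + 3 096 + 4 018 + 3 103 + 3 003 + 2 844 + 3 192 + 3 100 = 32 002
65+: 1 551 + 610 = 2 161
Youth dependency ratio = 31 170 / 32 002 × 100 = 97.4
Total dependency ratio = (31 170 + 2 161) / 32 002 × 100 = 33 331 / 32 002 × 100 = 104.2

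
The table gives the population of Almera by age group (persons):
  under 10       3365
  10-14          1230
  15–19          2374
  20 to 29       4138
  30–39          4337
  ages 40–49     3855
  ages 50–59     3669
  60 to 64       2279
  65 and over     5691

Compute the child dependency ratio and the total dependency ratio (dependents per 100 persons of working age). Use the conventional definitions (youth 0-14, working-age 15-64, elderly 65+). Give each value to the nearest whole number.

0–14: 3365 + 1230 = 4595
15–64: 2374 + 4138 + 4337 + 3855 + 3669 + 2279 = 20652
65+: 5691
Youth dependency ratio = 4595 / 20652 × 100 = 22
Total dependency ratio = (4595 + 5691) / 20652 × 100 = 10286 / 20652 × 100 = 50

Youth dependency ratio: 22
Total dependency ratio: 50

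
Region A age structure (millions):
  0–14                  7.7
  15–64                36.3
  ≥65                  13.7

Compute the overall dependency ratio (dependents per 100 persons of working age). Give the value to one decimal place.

Total dependency ratio = (7.7 + 13.7) / 36.3 × 100 = 21.4 / 36.3 × 100 = 59.0

Total dependency ratio: 59.0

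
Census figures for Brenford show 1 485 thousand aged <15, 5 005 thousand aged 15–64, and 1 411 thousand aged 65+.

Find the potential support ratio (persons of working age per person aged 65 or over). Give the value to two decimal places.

Potential support ratio: 3.55

Potential support ratio = 5 005 / 1 411 = 3.55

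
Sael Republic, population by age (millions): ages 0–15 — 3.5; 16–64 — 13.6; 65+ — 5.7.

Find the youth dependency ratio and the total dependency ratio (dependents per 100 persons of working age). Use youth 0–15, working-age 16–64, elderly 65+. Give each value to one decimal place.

Youth dependency ratio = 3.5 / 13.6 × 100 = 25.7
Total dependency ratio = (3.5 + 5.7) / 13.6 × 100 = 9.2 / 13.6 × 100 = 67.6

Youth dependency ratio: 25.7
Total dependency ratio: 67.6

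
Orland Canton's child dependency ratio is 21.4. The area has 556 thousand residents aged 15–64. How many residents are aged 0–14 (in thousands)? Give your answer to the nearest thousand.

Aged 0–14: 119

Youth dependency ratio = youth / working-age × 100
21.4 = Y / 556 × 100
⇒ 119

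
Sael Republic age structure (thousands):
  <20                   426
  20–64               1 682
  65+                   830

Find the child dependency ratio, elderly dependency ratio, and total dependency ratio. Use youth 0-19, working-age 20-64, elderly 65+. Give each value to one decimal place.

Youth dependency ratio: 25.3
Old-age dependency ratio: 49.3
Total dependency ratio: 74.7

Youth dependency ratio = 426 / 1 682 × 100 = 25.3
Old-age dependency ratio = 830 / 1 682 × 100 = 49.3
Total dependency ratio = (426 + 830) / 1 682 × 100 = 1 256 / 1 682 × 100 = 74.7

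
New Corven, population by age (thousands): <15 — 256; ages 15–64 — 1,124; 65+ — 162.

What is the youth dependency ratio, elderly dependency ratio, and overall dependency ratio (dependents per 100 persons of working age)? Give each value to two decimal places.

Youth dependency ratio = 256 / 1,124 × 100 = 22.78
Old-age dependency ratio = 162 / 1,124 × 100 = 14.41
Total dependency ratio = (256 + 162) / 1,124 × 100 = 418 / 1,124 × 100 = 37.19

Youth dependency ratio: 22.78
Old-age dependency ratio: 14.41
Total dependency ratio: 37.19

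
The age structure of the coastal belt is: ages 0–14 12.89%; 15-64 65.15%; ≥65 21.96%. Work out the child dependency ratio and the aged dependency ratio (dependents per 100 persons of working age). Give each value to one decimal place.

Youth dependency ratio: 19.8
Old-age dependency ratio: 33.7

Youth dependency ratio = 12.89 / 65.15 × 100 = 19.8
Old-age dependency ratio = 21.96 / 65.15 × 100 = 33.7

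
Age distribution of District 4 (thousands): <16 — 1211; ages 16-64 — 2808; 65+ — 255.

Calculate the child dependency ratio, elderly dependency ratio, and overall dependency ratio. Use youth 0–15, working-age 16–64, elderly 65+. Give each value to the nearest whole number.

Youth dependency ratio = 1211 / 2808 × 100 = 43
Old-age dependency ratio = 255 / 2808 × 100 = 9
Total dependency ratio = (1211 + 255) / 2808 × 100 = 1466 / 2808 × 100 = 52

Youth dependency ratio: 43
Old-age dependency ratio: 9
Total dependency ratio: 52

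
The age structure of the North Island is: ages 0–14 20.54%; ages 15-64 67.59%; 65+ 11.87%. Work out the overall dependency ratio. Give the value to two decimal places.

Total dependency ratio = (20.54 + 11.87) / 67.59 × 100 = 32.41 / 67.59 × 100 = 47.95

Total dependency ratio: 47.95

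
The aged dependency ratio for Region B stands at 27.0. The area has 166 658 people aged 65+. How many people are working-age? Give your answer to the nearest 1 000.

Working-age: 617 000

Old-age dependency ratio = elderly / working-age × 100
27.0 = 166 658 / W × 100
⇒ 617 000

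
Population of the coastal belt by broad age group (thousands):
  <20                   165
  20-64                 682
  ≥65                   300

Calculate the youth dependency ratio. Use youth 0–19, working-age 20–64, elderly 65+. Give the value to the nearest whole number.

Youth dependency ratio: 24

Youth dependency ratio = 165 / 682 × 100 = 24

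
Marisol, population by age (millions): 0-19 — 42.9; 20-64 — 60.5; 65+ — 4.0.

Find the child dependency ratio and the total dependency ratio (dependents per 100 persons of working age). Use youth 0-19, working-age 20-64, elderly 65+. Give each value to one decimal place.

Youth dependency ratio = 42.9 / 60.5 × 100 = 70.9
Total dependency ratio = (42.9 + 4.0) / 60.5 × 100 = 46.9 / 60.5 × 100 = 77.5

Youth dependency ratio: 70.9
Total dependency ratio: 77.5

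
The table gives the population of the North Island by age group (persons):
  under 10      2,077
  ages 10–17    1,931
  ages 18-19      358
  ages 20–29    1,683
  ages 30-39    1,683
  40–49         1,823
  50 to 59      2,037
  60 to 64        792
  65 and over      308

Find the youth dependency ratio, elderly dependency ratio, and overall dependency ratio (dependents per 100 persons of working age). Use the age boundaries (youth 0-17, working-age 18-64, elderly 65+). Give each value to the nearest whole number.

Youth dependency ratio: 48
Old-age dependency ratio: 4
Total dependency ratio: 52

0–17: 2,077 + 1,931 = 4,008
18–64: 358 + 1,683 + 1,683 + 1,823 + 2,037 + 792 = 8,376
65+: 308
Youth dependency ratio = 4,008 / 8,376 × 100 = 48
Old-age dependency ratio = 308 / 8,376 × 100 = 4
Total dependency ratio = (4,008 + 308) / 8,376 × 100 = 4,316 / 8,376 × 100 = 52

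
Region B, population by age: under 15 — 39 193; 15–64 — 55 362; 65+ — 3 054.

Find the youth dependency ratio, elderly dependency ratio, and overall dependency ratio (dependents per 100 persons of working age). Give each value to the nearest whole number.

Youth dependency ratio = 39 193 / 55 362 × 100 = 71
Old-age dependency ratio = 3 054 / 55 362 × 100 = 6
Total dependency ratio = (39 193 + 3 054) / 55 362 × 100 = 42 247 / 55 362 × 100 = 76

Youth dependency ratio: 71
Old-age dependency ratio: 6
Total dependency ratio: 76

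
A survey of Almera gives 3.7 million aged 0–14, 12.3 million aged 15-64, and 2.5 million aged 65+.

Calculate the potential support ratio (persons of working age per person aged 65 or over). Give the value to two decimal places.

Potential support ratio: 4.92

Potential support ratio = 12.3 / 2.5 = 4.92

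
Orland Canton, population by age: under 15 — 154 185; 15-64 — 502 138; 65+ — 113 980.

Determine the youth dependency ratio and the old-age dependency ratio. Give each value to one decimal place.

Youth dependency ratio = 154 185 / 502 138 × 100 = 30.7
Old-age dependency ratio = 113 980 / 502 138 × 100 = 22.7

Youth dependency ratio: 30.7
Old-age dependency ratio: 22.7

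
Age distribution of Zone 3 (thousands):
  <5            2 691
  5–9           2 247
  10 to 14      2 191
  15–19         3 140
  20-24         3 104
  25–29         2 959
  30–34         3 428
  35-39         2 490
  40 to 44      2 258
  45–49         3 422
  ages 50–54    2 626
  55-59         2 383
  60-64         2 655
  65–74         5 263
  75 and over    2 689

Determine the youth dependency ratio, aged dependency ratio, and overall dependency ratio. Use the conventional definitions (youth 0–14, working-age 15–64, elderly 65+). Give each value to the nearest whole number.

0–14: 2 691 + 2 247 + 2 191 = 7 129
15–64: 3 140 + 3 104 + 2 959 + 3 428 + 2 490 + 2 258 + 3 422 + 2 626 + 2 383 + 2 655 = 28 465
65+: 5 263 + 2 689 = 7 952
Youth dependency ratio = 7 129 / 28 465 × 100 = 25
Old-age dependency ratio = 7 952 / 28 465 × 100 = 28
Total dependency ratio = (7 129 + 7 952) / 28 465 × 100 = 15 081 / 28 465 × 100 = 53

Youth dependency ratio: 25
Old-age dependency ratio: 28
Total dependency ratio: 53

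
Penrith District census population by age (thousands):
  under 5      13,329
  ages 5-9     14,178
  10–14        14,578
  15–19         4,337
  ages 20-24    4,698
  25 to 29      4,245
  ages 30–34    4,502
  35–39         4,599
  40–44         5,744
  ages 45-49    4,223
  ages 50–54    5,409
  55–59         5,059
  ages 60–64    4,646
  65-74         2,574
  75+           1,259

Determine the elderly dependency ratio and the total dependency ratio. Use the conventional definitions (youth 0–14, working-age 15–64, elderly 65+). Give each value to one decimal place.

Old-age dependency ratio: 8.1
Total dependency ratio: 96.7

0–14: 13,329 + 14,178 + 14,578 = 42,085
15–64: 4,337 + 4,698 + 4,245 + 4,502 + 4,599 + 5,744 + 4,223 + 5,409 + 5,059 + 4,646 = 47,462
65+: 2,574 + 1,259 = 3,833
Old-age dependency ratio = 3,833 / 47,462 × 100 = 8.1
Total dependency ratio = (42,085 + 3,833) / 47,462 × 100 = 45,918 / 47,462 × 100 = 96.7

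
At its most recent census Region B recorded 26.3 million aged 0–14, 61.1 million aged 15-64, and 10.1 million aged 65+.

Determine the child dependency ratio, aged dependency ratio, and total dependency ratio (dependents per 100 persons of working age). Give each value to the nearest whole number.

Youth dependency ratio = 26.3 / 61.1 × 100 = 43
Old-age dependency ratio = 10.1 / 61.1 × 100 = 17
Total dependency ratio = (26.3 + 10.1) / 61.1 × 100 = 36.4 / 61.1 × 100 = 60

Youth dependency ratio: 43
Old-age dependency ratio: 17
Total dependency ratio: 60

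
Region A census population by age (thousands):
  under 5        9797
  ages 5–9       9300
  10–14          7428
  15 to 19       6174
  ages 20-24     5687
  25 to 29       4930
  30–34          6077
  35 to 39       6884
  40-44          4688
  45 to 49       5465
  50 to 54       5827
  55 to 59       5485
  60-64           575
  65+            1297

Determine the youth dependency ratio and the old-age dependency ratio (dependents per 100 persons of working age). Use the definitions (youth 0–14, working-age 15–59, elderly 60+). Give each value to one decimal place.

Youth dependency ratio: 51.8
Old-age dependency ratio: 3.7

0–14: 9797 + 9300 + 7428 = 26525
15–59: 6174 + 5687 + 4930 + 6077 + 6884 + 4688 + 5465 + 5827 + 5485 = 51217
60+: 575 + 1297 = 1872
Youth dependency ratio = 26525 / 51217 × 100 = 51.8
Old-age dependency ratio = 1872 / 51217 × 100 = 3.7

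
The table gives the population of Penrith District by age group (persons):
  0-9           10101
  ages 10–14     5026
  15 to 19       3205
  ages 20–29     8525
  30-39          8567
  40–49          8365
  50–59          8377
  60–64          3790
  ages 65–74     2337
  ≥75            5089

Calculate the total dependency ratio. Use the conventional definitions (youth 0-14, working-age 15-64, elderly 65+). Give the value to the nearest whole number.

Total dependency ratio: 55

0–14: 10101 + 5026 = 15127
15–64: 3205 + 8525 + 8567 + 8365 + 8377 + 3790 = 40829
65+: 2337 + 5089 = 7426
Total dependency ratio = (15127 + 7426) / 40829 × 100 = 22553 / 40829 × 100 = 55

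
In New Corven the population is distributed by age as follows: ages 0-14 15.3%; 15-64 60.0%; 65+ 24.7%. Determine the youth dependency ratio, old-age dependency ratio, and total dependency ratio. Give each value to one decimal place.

Youth dependency ratio = 15.3 / 60.0 × 100 = 25.5
Old-age dependency ratio = 24.7 / 60.0 × 100 = 41.2
Total dependency ratio = (15.3 + 24.7) / 60.0 × 100 = 40.0 / 60.0 × 100 = 66.7

Youth dependency ratio: 25.5
Old-age dependency ratio: 41.2
Total dependency ratio: 66.7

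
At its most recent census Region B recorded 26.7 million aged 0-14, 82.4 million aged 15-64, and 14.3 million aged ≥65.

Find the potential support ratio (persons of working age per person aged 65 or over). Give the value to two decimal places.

Potential support ratio: 5.76

Potential support ratio = 82.4 / 14.3 = 5.76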